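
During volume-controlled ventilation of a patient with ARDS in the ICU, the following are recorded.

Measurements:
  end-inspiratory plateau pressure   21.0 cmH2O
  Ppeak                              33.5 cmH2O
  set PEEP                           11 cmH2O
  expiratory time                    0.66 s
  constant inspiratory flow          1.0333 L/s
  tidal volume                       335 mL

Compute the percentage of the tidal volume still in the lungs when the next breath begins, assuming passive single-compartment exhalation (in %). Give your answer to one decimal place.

R = (PIP − Pplat)/V̇ = (33.5 − 21.0) / 1.0333 = 12.5/1.0333 = 12.097 cmH2O·s/L.
C = Vt/(Pplat − PEEP) = 335.0 / (21.0 − 11) = 335.0/10.0 = 33.5 mL/cmH2O.
τ = R × C = 12.097 × 0.0335 L/cmH2O = 0.4052 s.
Fraction remaining at end-expiration = e^(−Te/τ) = e^(−0.66/0.4052) = 0.1962 → 19.62%.

19.6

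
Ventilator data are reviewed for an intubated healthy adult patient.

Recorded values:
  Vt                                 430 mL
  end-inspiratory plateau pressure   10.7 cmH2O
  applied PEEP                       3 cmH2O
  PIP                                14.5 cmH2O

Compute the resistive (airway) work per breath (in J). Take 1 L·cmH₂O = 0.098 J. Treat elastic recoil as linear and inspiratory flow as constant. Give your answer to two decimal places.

With constant inspiratory flow the resistive pressure is constant at PIP − Pplat = 14.5 − 10.7 = 3.8 cmH2O, so resistive work = 3.8 × 0.430 = 1.634 L·cmH2O.
× 0.098 J/(L·cmH2O) → 0.1601 J.

0.16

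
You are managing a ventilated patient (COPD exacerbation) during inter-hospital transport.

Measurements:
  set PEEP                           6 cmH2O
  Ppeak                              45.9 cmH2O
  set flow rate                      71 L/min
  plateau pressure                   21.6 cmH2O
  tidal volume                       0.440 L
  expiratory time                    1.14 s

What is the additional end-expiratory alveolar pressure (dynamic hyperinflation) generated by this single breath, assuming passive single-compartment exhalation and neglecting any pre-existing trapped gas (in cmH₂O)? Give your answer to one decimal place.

2.2

Flow: 71 L/min ÷ 60 = 1.1833 L/s.
R = (PIP − Pplat)/V̇ = (45.9 − 21.6) / 1.1833 = 24.3/1.1833 = 20.536 cmH2O·s/L.
C = Vt/(Pplat − PEEP) = 440.0 / (21.6 − 6) = 440.0/15.6 = 28.205 mL/cmH2O.
τ = R × C = 20.536 × 0.02821 L/cmH2O = 0.5793 s.
Fraction remaining = e^(−Te/τ) = e^(−1.14/0.5793) = 0.1398; trapped volume = 440.0 × 0.1398 = 61.512 mL.
Additional alveolar pressure from trapping ≈ V_trapped / C = 61.512 / 28.205 = 2.181 cmH2O.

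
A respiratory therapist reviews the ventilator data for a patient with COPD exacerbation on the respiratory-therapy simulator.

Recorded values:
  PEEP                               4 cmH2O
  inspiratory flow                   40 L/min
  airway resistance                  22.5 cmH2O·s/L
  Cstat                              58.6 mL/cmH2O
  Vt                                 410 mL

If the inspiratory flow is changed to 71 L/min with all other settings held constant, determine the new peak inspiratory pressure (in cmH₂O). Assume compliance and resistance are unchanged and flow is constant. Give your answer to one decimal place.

37.6

Flow: 40 L/min ÷ 60 = 0.6667 L/s.
New flow: 71 L/min ÷ 60 = 1.1833 L/s.
PIP = Vt/C + R·V̇ + PEEP (constant-flow equation of motion).
Only the resistive term changes: ΔPIP = R × ΔV̇ = 22.5 × (1.1833 − 0.6667) = 22.5 × 0.5166 = 11.624 cmH2O.
Original PIP = 410/58.6 + 22.5×0.6667 + 4 = 25.997 cmH2O; new PIP = 25.997 + (11.624) = 37.621 cmH2O.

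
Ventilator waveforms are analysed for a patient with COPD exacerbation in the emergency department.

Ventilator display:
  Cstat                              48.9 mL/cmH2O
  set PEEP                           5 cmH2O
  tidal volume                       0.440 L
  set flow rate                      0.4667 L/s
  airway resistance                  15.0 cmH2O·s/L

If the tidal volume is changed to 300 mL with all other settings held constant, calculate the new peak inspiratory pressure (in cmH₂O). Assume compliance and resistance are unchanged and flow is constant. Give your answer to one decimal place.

18.1

PIP = Vt/C + R·V̇ + PEEP (constant-flow equation of motion).
Only the elastic term changes: ΔPIP = ΔVt / C = (300 − 440) / 48.9 = -2.863 cmH2O.
Original PIP = 440/48.9 + 15.0×0.4667 + 5 = 20.998 cmH2O; new PIP = 20.998 + (-2.863) = 18.135 cmH2O.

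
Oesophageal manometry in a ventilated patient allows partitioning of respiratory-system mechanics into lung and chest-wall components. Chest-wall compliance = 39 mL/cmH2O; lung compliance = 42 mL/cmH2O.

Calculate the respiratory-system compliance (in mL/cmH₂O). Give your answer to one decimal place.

20.2

Lung and chest wall are elastances in series: 1/Crs = 1/CL + 1/Ccw.
1/Crs = 1/42 + 1/39 = 0.04945.
Crs = 20.222 mL/cmH2O.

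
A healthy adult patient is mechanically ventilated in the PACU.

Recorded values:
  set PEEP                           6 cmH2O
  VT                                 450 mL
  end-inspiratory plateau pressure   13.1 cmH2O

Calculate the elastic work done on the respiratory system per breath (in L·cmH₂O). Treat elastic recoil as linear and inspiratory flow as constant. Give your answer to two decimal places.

1.60

Elastic work ≈ ½ × (Pplat − PEEP) × Vt = 0.5 × (13.1 − 6) × 0.450 L = 0.5 × 7.1 × 0.450 = 1.598 L·cmH2O.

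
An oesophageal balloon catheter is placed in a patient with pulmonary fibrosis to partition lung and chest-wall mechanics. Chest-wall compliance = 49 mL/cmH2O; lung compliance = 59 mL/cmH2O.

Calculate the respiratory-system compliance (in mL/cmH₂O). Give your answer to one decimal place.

Lung and chest wall are elastances in series: 1/Crs = 1/CL + 1/Ccw.
1/Crs = 1/59 + 1/49 = 0.03736.
Crs = 26.767 mL/cmH2O.

26.8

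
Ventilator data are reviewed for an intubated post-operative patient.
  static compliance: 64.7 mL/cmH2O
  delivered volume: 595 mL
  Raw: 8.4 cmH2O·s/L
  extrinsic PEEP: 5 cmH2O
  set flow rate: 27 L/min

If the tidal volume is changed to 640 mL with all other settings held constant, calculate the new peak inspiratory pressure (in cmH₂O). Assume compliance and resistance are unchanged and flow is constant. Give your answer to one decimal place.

Flow: 27 L/min ÷ 60 = 0.45 L/s.
PIP = Vt/C + R·V̇ + PEEP (constant-flow equation of motion).
Only the elastic term changes: ΔPIP = ΔVt / C = (640 − 595) / 64.7 = 0.6955 cmH2O.
Original PIP = 595/64.7 + 8.4×0.45 + 5 = 17.976 cmH2O; new PIP = 17.976 + (0.6955) = 18.672 cmH2O.

18.7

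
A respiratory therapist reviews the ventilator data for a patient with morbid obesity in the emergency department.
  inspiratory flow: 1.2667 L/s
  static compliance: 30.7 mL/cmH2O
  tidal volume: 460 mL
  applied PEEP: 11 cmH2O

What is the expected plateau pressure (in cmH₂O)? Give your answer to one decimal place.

Pplat = PEEP + Vt / Cstat = 11 + 460 / 30.7 = 11 + 14.984 = 25.984 cmH2O.

26.0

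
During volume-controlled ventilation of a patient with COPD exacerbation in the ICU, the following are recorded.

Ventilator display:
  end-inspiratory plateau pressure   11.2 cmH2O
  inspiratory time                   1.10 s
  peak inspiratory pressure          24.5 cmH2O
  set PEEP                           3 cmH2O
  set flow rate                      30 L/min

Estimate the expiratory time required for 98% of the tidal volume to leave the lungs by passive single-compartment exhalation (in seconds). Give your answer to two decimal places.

Flow: 30 L/min ÷ 60 = 0.5 L/s.
Vt = flow × Ti = 0.5 L/s × 1.10 s × 1000 mL/L = 550.0 mL.
R = (PIP − Pplat)/V̇ = (24.5 − 11.2) / 0.5 = 13.3/0.5 = 26.6 cmH2O·s/L.
C = Vt/(Pplat − PEEP) = 550.0 / (11.2 − 3) = 550.0/8.2 = 67.073 mL/cmH2O.
τ = R × C = 26.6 × 0.06707 L/cmH2O = 1.784 s.
t = −τ·ln(1 − 0.98) = −1.784·ln(0.02) = 6.979 s.

6.98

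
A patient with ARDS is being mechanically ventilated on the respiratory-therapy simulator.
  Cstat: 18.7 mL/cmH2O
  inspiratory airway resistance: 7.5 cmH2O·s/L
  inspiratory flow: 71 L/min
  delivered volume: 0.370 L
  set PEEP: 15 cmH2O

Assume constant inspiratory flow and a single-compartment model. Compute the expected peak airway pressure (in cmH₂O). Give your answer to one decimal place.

43.7

Flow: 71 L/min ÷ 60 = 1.1833 L/s.
Equation of motion (constant flow): PIP = Vt/C + R·V̇ + PEEP.
PIP = 370/18.7 + 7.5×1.1833 + 15 = 19.786 + 8.875 + 15 = 43.661 cmH2O.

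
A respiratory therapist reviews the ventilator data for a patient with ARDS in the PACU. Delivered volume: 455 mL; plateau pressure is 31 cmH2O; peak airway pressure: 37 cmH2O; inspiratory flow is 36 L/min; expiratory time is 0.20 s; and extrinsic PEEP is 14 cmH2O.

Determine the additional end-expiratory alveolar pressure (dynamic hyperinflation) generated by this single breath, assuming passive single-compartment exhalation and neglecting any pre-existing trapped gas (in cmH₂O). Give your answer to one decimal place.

8.1

Flow: 36 L/min ÷ 60 = 0.6 L/s.
R = (PIP − Pplat)/V̇ = (37 − 31) / 0.6 = 6.0/0.6 = 10.0 cmH2O·s/L.
C = Vt/(Pplat − PEEP) = 455.0 / (31 − 14) = 455.0/17.0 = 26.765 mL/cmH2O.
τ = R × C = 10.0 × 0.02677 L/cmH2O = 0.2677 s.
Fraction remaining = e^(−Te/τ) = e^(−0.20/0.2677) = 0.4737; trapped volume = 455.0 × 0.4737 = 215.53 mL.
Additional alveolar pressure from trapping ≈ V_trapped / C = 215.53 / 26.765 = 8.053 cmH2O.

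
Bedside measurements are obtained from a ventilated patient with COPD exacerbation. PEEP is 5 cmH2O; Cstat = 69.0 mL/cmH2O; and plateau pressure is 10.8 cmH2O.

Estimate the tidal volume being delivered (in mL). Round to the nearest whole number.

400

Vt = Cstat × (Pplat − PEEP) = 69.0 × (10.8 − 5) = 69.0 × 5.8 = 400.2 mL.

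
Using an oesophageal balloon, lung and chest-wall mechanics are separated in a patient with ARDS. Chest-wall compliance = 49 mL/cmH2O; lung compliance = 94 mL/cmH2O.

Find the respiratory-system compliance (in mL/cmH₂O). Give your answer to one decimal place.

32.2

Lung and chest wall are elastances in series: 1/Crs = 1/CL + 1/Ccw.
1/Crs = 1/94 + 1/49 = 0.03105.
Crs = 32.206 mL/cmH2O.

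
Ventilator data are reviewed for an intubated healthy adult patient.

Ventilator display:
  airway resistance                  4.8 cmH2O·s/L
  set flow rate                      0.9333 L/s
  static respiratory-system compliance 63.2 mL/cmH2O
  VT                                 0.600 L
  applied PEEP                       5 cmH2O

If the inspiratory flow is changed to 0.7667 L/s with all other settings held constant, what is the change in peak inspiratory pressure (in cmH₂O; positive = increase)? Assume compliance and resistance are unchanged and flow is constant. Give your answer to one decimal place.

PIP = Vt/C + R·V̇ + PEEP (constant-flow equation of motion).
Only the resistive term changes: ΔPIP = R × ΔV̇ = 4.8 × (0.7667 − 0.9333) = 4.8 × -0.1666 = -0.7997 cmH2O.

-0.8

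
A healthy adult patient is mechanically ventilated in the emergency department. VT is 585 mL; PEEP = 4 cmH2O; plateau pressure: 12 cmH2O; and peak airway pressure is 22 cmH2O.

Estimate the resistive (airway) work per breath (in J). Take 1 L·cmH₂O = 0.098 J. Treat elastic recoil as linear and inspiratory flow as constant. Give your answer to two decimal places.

0.57

With constant inspiratory flow the resistive pressure is constant at PIP − Pplat = 22 − 12 = 10.0 cmH2O, so resistive work = 10.0 × 0.585 = 5.85 L·cmH2O.
× 0.098 J/(L·cmH2O) → 0.5733 J.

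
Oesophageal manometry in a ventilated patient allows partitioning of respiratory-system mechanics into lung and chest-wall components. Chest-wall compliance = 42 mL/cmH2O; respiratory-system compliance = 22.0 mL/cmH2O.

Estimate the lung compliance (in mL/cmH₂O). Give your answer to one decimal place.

1/CL = 1/Crs − 1/Ccw.
1/CL = 1/22.0 − 1/42 = 0.02165.
CL = 46.189 mL/cmH2O.

46.2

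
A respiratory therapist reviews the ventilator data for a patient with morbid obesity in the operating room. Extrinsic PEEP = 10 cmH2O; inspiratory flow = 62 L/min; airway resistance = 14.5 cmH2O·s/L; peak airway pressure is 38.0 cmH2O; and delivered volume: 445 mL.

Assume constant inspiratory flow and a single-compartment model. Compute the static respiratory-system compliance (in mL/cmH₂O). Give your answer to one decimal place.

Flow: 62 L/min ÷ 60 = 1.0333 L/s.
Equation of motion (constant flow): PIP = Vt/C + R·V̇ + PEEP.
Vt/C = PIP − R·V̇ − PEEP = 38.0 − 14.5×1.0333 − 10 = 38.0 − 14.983 − 10 = 13.017 cmH2O.
C = Vt / 13.017 = 445 / 13.017 = 34.186 mL/cmH2O.

34.2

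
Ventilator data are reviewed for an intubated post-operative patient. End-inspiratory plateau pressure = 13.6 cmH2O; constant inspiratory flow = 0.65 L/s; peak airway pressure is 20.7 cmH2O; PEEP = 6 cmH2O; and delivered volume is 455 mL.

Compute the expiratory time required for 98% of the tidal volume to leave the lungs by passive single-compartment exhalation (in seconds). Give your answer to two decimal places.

R = (PIP − Pplat)/V̇ = (20.7 − 13.6) / 0.65 = 7.1/0.65 = 10.923 cmH2O·s/L.
C = Vt/(Pplat − PEEP) = 455.0 / (13.6 − 6) = 455.0/7.6 = 59.868 mL/cmH2O.
τ = R × C = 10.923 × 0.05987 L/cmH2O = 0.654 s.
t = −τ·ln(1 − 0.98) = −0.654·ln(0.02) = 2.558 s.

2.56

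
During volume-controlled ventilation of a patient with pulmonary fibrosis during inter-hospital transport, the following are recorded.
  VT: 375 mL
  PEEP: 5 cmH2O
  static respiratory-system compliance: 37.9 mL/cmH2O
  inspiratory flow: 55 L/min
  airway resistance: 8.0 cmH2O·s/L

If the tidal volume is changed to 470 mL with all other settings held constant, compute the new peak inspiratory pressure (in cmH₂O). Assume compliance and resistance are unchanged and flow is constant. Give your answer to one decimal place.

24.7

Flow: 55 L/min ÷ 60 = 0.9167 L/s.
PIP = Vt/C + R·V̇ + PEEP (constant-flow equation of motion).
Only the elastic term changes: ΔPIP = ΔVt / C = (470 − 375) / 37.9 = 2.507 cmH2O.
Original PIP = 375/37.9 + 8.0×0.9167 + 5 = 22.228 cmH2O; new PIP = 22.228 + (2.507) = 24.735 cmH2O.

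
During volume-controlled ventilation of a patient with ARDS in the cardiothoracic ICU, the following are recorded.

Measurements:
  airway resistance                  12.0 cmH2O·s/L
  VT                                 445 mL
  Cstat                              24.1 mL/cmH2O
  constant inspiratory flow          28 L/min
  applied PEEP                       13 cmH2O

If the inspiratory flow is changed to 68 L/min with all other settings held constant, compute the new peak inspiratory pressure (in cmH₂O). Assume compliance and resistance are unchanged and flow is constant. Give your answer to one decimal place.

Flow: 28 L/min ÷ 60 = 0.4667 L/s.
New flow: 68 L/min ÷ 60 = 1.1333 L/s.
PIP = Vt/C + R·V̇ + PEEP (constant-flow equation of motion).
Only the resistive term changes: ΔPIP = R × ΔV̇ = 12.0 × (1.1333 − 0.4667) = 12.0 × 0.6666 = 7.999 cmH2O.
Original PIP = 445/24.1 + 12.0×0.4667 + 13 = 37.065 cmH2O; new PIP = 37.065 + (7.999) = 45.064 cmH2O.

45.1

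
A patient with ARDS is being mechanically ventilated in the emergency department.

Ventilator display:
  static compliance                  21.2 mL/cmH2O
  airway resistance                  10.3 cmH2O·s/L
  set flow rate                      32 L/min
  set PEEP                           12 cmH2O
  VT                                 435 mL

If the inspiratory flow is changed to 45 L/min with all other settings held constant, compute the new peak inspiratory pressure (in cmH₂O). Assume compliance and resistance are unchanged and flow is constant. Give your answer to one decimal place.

40.2

Flow: 32 L/min ÷ 60 = 0.5333 L/s.
New flow: 45 L/min ÷ 60 = 0.75 L/s.
PIP = Vt/C + R·V̇ + PEEP (constant-flow equation of motion).
Only the resistive term changes: ΔPIP = R × ΔV̇ = 10.3 × (0.75 − 0.5333) = 10.3 × 0.2167 = 2.232 cmH2O.
Original PIP = 435/21.2 + 10.3×0.5333 + 12 = 38.012 cmH2O; new PIP = 38.012 + (2.232) = 40.244 cmH2O.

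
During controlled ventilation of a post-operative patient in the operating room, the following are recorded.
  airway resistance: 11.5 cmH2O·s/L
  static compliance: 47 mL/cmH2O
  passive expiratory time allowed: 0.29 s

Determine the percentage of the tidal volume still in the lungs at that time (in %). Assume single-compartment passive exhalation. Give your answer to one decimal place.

τ = R × C = 11.5 × 47 mL/cmH2O = 11.5 × 0.047 L/cmH2O = 0.5405 s.
Passive exhalation: V(t)/V₀ = e^(−t/τ) = e^(−0.29/0.5405) = 0.5848.
Fraction remaining = 0.5848 → 58.48%.

58.5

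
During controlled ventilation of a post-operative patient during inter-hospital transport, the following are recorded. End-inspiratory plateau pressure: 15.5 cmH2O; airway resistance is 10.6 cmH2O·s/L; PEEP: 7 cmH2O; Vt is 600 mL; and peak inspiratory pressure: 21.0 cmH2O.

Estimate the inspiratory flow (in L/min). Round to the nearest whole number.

flow = (PIP − Pplat) / Raw = (21.0 − 15.5) / 10.6 = 0.5189 L/s × 60 = 31.134 L/min.

31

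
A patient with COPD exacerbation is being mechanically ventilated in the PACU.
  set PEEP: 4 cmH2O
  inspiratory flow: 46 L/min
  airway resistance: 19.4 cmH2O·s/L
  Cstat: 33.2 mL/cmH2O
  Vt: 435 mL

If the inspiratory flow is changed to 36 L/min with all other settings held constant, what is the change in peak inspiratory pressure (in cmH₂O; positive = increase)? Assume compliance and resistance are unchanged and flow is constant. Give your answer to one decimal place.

Flow: 46 L/min ÷ 60 = 0.7667 L/s.
New flow: 36 L/min ÷ 60 = 0.6 L/s.
PIP = Vt/C + R·V̇ + PEEP (constant-flow equation of motion).
Only the resistive term changes: ΔPIP = R × ΔV̇ = 19.4 × (0.6 − 0.7667) = 19.4 × -0.1667 = -3.234 cmH2O.

-3.2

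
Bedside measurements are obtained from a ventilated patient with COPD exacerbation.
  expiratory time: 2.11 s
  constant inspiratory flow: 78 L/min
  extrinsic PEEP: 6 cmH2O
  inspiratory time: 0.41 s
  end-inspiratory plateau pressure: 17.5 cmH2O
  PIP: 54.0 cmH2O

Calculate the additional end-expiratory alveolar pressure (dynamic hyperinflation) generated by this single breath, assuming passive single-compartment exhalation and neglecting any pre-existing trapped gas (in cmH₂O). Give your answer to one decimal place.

2.3

Flow: 78 L/min ÷ 60 = 1.3 L/s.
Vt = flow × Ti = 1.3 L/s × 0.41 s × 1000 mL/L = 533.0 mL.
R = (PIP − Pplat)/V̇ = (54.0 − 17.5) / 1.3 = 36.5/1.3 = 28.077 cmH2O·s/L.
C = Vt/(Pplat − PEEP) = 533.0 / (17.5 − 6) = 533.0/11.5 = 46.348 mL/cmH2O.
τ = R × C = 28.077 × 0.04635 L/cmH2O = 1.301 s.
Fraction remaining = e^(−Te/τ) = e^(−2.11/1.301) = 0.1975; trapped volume = 533.0 × 0.1975 = 105.27 mL.
Additional alveolar pressure from trapping ≈ V_trapped / C = 105.27 / 46.348 = 2.271 cmH2O.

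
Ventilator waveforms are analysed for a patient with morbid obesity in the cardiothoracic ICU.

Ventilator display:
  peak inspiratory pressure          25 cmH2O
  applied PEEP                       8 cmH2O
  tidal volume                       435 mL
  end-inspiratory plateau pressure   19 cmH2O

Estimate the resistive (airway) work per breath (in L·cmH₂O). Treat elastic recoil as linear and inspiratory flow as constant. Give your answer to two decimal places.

With constant inspiratory flow the resistive pressure is constant at PIP − Pplat = 25 − 19 = 6.0 cmH2O, so resistive work = 6.0 × 0.435 = 2.61 L·cmH2O.

2.61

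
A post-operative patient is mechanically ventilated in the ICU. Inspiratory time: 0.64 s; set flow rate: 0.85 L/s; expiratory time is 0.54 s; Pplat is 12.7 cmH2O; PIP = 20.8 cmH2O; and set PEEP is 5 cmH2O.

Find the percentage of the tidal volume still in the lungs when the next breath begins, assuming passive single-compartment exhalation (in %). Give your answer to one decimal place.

Vt = flow × Ti = 0.85 L/s × 0.64 s × 1000 mL/L = 544.0 mL.
R = (PIP − Pplat)/V̇ = (20.8 − 12.7) / 0.85 = 8.1/0.85 = 9.529 cmH2O·s/L.
C = Vt/(Pplat − PEEP) = 544.0 / (12.7 − 5) = 544.0/7.7 = 70.649 mL/cmH2O.
τ = R × C = 9.529 × 0.07065 L/cmH2O = 0.6732 s.
Fraction remaining at end-expiration = e^(−Te/τ) = e^(−0.54/0.6732) = 0.4484 → 44.84%.

44.8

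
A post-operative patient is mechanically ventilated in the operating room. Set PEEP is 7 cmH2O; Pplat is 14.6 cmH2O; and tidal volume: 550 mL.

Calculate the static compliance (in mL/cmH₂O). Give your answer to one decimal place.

72.4

Cstat = Vt / (Pplat − PEEP) = 550 / (14.6 − 7) = 550 / 7.6 = 72.368 mL/cmH2O.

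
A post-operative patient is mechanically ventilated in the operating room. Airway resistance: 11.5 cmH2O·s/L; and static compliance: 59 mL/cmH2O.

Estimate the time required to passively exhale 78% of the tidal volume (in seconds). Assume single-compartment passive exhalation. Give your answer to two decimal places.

1.03

τ = R × C = 11.5 × 59 mL/cmH2O = 11.5 × 0.059 L/cmH2O = 0.6785 s.
Exhaled fraction f = 1 − e^(−t/τ) → t = −τ·ln(1 − f) = −0.6785·ln(0.22) = 1.027 s.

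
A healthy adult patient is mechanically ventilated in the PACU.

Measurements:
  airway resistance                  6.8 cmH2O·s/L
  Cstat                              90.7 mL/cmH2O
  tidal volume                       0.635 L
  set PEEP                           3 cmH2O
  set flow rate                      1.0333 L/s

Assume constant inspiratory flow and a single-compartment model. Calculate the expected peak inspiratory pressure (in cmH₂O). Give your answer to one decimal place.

17.0

Equation of motion (constant flow): PIP = Vt/C + R·V̇ + PEEP.
PIP = 635/90.7 + 6.8×1.0333 + 3 = 7.001 + 7.026 + 3 = 17.027 cmH2O.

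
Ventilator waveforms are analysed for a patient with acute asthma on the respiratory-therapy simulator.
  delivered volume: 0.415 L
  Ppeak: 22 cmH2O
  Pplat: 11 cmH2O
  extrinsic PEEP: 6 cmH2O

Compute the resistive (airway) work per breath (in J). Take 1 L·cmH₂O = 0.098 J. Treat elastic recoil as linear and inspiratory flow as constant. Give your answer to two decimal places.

With constant inspiratory flow the resistive pressure is constant at PIP − Pplat = 22 − 11 = 11.0 cmH2O, so resistive work = 11.0 × 0.415 = 4.565 L·cmH2O.
× 0.098 J/(L·cmH2O) → 0.4474 J.

0.45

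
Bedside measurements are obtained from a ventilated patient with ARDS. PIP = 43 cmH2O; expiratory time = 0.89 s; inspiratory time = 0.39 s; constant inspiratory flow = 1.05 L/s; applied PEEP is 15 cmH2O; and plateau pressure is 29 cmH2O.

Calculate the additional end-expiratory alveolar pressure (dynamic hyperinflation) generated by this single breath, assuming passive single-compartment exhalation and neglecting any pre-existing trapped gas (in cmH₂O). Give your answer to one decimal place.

Vt = flow × Ti = 1.05 L/s × 0.39 s × 1000 mL/L = 409.5 mL.
R = (PIP − Pplat)/V̇ = (43 − 29) / 1.05 = 14.0/1.05 = 13.333 cmH2O·s/L.
C = Vt/(Pplat − PEEP) = 409.5 / (29 − 15) = 409.5/14.0 = 29.25 mL/cmH2O.
τ = R × C = 13.333 × 0.02925 L/cmH2O = 0.39 s.
Fraction remaining = e^(−Te/τ) = e^(−0.89/0.39) = 0.1021; trapped volume = 409.5 × 0.1021 = 41.81 mL.
Additional alveolar pressure from trapping ≈ V_trapped / C = 41.81 / 29.25 = 1.429 cmH2O.

1.4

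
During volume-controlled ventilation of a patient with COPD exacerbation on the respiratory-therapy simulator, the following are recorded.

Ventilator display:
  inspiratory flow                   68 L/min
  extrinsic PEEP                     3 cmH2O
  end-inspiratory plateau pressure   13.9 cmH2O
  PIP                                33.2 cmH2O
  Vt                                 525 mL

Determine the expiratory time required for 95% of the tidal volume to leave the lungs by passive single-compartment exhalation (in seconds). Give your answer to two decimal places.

Flow: 68 L/min ÷ 60 = 1.1333 L/s.
R = (PIP − Pplat)/V̇ = (33.2 − 13.9) / 1.1333 = 19.3/1.1333 = 17.03 cmH2O·s/L.
C = Vt/(Pplat − PEEP) = 525.0 / (13.9 − 3) = 525.0/10.9 = 48.165 mL/cmH2O.
τ = R × C = 17.03 × 0.04817 L/cmH2O = 0.8203 s.
t = −τ·ln(1 − 0.95) = −0.8203·ln(0.05) = 2.457 s.

2.46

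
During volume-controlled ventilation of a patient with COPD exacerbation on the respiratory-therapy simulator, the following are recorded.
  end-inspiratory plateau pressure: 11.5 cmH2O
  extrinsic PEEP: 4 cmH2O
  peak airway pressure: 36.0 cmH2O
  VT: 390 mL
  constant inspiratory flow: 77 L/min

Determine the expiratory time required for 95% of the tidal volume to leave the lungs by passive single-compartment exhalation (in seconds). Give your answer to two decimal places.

2.97

Flow: 77 L/min ÷ 60 = 1.2833 L/s.
R = (PIP − Pplat)/V̇ = (36.0 − 11.5) / 1.2833 = 24.5/1.2833 = 19.091 cmH2O·s/L.
C = Vt/(Pplat − PEEP) = 390.0 / (11.5 − 4) = 390.0/7.5 = 52.0 mL/cmH2O.
τ = R × C = 19.091 × 0.052 L/cmH2O = 0.9927 s.
t = −τ·ln(1 − 0.95) = −0.9927·ln(0.05) = 2.974 s.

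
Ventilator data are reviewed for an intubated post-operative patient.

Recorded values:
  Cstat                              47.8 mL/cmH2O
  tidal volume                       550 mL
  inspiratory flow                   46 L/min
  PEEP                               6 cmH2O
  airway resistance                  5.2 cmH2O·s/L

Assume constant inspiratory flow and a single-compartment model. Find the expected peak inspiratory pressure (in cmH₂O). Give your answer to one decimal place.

21.5

Flow: 46 L/min ÷ 60 = 0.7667 L/s.
Equation of motion (constant flow): PIP = Vt/C + R·V̇ + PEEP.
PIP = 550/47.8 + 5.2×0.7667 + 6 = 11.506 + 3.987 + 6 = 21.493 cmH2O.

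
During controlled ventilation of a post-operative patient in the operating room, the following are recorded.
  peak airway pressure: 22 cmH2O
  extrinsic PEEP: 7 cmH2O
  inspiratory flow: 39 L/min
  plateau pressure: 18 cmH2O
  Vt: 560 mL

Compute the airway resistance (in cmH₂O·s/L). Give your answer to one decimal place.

Flow: 39 L/min ÷ 60 = 0.65 L/s.
Raw = (PIP − Pplat) / flow = (22 − 18) / 0.65 = 4.0 / 0.65 = 6.154 cmH2O·s/L.

6.2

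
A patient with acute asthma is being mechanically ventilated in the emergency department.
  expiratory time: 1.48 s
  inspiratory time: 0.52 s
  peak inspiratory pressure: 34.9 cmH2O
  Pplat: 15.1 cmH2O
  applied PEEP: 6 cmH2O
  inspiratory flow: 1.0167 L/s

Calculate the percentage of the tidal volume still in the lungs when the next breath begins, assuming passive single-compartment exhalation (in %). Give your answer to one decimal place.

Vt = flow × Ti = 1.0167 L/s × 0.52 s × 1000 mL/L = 528.68 mL.
R = (PIP − Pplat)/V̇ = (34.9 − 15.1) / 1.0167 = 19.8/1.0167 = 19.475 cmH2O·s/L.
C = Vt/(Pplat − PEEP) = 528.68 / (15.1 − 6) = 528.68/9.1 = 58.097 mL/cmH2O.
τ = R × C = 19.475 × 0.0581 L/cmH2O = 1.131 s.
Fraction remaining at end-expiration = e^(−Te/τ) = e^(−1.48/1.131) = 0.2702 → 27.02%.

27.0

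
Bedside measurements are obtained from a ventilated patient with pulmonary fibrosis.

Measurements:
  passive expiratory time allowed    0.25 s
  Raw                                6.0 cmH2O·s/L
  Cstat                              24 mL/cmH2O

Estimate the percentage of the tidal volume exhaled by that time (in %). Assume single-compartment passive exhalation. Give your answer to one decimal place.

τ = R × C = 6.0 × 24 mL/cmH2O = 6.0 × 0.024 L/cmH2O = 0.144 s.
Passive exhalation: V(t)/V₀ = e^(−t/τ) = e^(−0.25/0.144) = 0.1762.
Fraction exhaled = 1 − 0.1762 = 0.8238 → 82.38%.

82.4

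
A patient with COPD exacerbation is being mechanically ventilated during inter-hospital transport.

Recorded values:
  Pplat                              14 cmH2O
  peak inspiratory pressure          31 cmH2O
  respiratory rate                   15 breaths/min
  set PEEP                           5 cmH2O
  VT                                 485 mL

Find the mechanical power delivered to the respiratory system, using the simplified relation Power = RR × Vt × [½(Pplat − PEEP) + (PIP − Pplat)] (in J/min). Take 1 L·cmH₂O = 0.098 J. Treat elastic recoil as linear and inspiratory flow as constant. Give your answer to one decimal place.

Per-breath work = Vt × [½(Pplat−PEEP) + (PIP−Pplat)] = 0.485 × [0.5×9.0 + 17.0] = 0.485 × 21.5 = 10.428 L·cmH2O.
Power = 15 × 10.428 = 156.42 L·cmH2O/min.
× 0.098 J/(L·cmH2O) → 15.329 J/min.

15.3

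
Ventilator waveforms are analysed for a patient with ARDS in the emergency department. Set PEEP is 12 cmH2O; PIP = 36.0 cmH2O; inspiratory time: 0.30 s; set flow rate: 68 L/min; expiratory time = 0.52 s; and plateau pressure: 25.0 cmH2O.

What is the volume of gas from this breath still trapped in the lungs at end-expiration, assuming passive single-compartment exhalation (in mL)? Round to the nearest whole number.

44

Flow: 68 L/min ÷ 60 = 1.1333 L/s.
Vt = flow × Ti = 1.1333 L/s × 0.30 s × 1000 mL/L = 339.99 mL.
R = (PIP − Pplat)/V̇ = (36.0 − 25.0) / 1.1333 = 11.0/1.1333 = 9.706 cmH2O·s/L.
C = Vt/(Pplat − PEEP) = 339.99 / (25.0 − 12) = 339.99/13.0 = 26.153 mL/cmH2O.
τ = R × C = 9.706 × 0.02615 L/cmH2O = 0.2538 s.
Fraction remaining = e^(−Te/τ) = e^(−0.52/0.2538) = 0.1289.
Trapped volume = 339.99 × 0.1289 = 43.825 mL.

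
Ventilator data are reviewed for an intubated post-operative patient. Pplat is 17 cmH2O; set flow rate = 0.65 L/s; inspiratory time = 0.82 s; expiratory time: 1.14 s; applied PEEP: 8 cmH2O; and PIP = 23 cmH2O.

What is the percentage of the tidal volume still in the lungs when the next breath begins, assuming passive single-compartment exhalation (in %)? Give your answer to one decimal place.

Vt = flow × Ti = 0.65 L/s × 0.82 s × 1000 mL/L = 533.0 mL.
R = (PIP − Pplat)/V̇ = (23 − 17) / 0.65 = 6.0/0.65 = 9.231 cmH2O·s/L.
C = Vt/(Pplat − PEEP) = 533.0 / (17 − 8) = 533.0/9.0 = 59.222 mL/cmH2O.
τ = R × C = 9.231 × 0.05922 L/cmH2O = 0.5467 s.
Fraction remaining at end-expiration = e^(−Te/τ) = e^(−1.14/0.5467) = 0.1243 → 12.43%.

12.4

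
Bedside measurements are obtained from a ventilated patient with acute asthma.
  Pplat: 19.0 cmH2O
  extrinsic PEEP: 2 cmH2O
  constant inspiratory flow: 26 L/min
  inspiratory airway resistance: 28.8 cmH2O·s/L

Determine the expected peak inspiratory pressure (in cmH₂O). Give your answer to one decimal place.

31.5

Flow: 26 L/min ÷ 60 = 0.4333 L/s.
PIP = Pplat + Raw × flow = 19.0 + 28.8 × 0.4333 = 19.0 + 12.479 = 31.479 cmH2O.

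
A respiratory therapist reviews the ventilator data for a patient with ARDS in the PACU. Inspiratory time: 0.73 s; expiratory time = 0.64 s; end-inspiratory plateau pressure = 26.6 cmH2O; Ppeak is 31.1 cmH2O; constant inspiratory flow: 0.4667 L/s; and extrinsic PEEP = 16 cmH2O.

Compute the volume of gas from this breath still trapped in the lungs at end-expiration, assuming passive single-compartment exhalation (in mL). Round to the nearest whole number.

43

Vt = flow × Ti = 0.4667 L/s × 0.73 s × 1000 mL/L = 340.69 mL.
R = (PIP − Pplat)/V̇ = (31.1 − 26.6) / 0.4667 = 4.5/0.4667 = 9.642 cmH2O·s/L.
C = Vt/(Pplat − PEEP) = 340.69 / (26.6 − 16) = 340.69/10.6 = 32.141 mL/cmH2O.
τ = R × C = 9.642 × 0.03214 L/cmH2O = 0.3099 s.
Fraction remaining = e^(−Te/τ) = e^(−0.64/0.3099) = 0.1268.
Trapped volume = 340.69 × 0.1268 = 43.199 mL.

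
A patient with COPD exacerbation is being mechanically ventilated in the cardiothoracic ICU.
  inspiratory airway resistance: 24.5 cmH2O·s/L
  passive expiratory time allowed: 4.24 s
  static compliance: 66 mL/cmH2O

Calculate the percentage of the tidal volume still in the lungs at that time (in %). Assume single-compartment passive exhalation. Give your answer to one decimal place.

7.3

τ = R × C = 24.5 × 66 mL/cmH2O = 24.5 × 0.066 L/cmH2O = 1.617 s.
Passive exhalation: V(t)/V₀ = e^(−t/τ) = e^(−4.24/1.617) = 0.07265.
Fraction remaining = 0.07265 → 7.265%.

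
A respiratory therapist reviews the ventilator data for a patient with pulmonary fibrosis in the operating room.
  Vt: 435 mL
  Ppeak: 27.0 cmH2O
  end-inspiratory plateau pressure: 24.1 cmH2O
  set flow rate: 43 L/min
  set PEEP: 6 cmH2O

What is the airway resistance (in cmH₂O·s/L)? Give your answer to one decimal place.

Flow: 43 L/min ÷ 60 = 0.7167 L/s.
Raw = (PIP − Pplat) / flow = (27.0 − 24.1) / 0.7167 = 2.9 / 0.7167 = 4.046 cmH2O·s/L.

4.0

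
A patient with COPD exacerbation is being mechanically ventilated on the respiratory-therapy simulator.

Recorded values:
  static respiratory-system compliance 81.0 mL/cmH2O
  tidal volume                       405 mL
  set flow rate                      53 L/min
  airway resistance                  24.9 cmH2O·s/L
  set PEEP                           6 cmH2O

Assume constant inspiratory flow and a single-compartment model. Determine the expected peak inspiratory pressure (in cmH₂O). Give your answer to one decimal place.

Flow: 53 L/min ÷ 60 = 0.8833 L/s.
Equation of motion (constant flow): PIP = Vt/C + R·V̇ + PEEP.
PIP = 405/81.0 + 24.9×0.8833 + 6 = 5.0 + 21.994 + 6 = 32.994 cmH2O.

33.0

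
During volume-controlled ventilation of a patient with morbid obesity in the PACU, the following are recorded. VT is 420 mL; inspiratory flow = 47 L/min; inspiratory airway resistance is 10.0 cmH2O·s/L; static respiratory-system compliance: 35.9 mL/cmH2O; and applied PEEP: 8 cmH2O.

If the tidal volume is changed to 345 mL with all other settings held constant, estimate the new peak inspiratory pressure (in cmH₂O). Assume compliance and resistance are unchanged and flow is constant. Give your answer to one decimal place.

Flow: 47 L/min ÷ 60 = 0.7833 L/s.
PIP = Vt/C + R·V̇ + PEEP (constant-flow equation of motion).
Only the elastic term changes: ΔPIP = ΔVt / C = (345 − 420) / 35.9 = -2.089 cmH2O.
Original PIP = 420/35.9 + 10.0×0.7833 + 8 = 27.532 cmH2O; new PIP = 27.532 + (-2.089) = 25.443 cmH2O.

25.4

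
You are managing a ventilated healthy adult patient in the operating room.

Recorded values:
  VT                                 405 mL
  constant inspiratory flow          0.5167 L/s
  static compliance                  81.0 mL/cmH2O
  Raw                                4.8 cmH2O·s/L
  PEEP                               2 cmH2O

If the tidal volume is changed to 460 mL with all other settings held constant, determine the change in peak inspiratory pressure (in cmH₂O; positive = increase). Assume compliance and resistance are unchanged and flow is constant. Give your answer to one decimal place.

PIP = Vt/C + R·V̇ + PEEP (constant-flow equation of motion).
Only the elastic term changes: ΔPIP = ΔVt / C = (460 − 405) / 81.0 = 0.679 cmH2O.

0.7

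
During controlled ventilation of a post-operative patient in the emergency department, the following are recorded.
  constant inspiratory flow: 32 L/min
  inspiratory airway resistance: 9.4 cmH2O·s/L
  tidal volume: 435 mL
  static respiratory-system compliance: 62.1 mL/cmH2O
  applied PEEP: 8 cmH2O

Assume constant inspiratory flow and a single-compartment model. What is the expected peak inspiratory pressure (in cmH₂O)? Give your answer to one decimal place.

20.0

Flow: 32 L/min ÷ 60 = 0.5333 L/s.
Equation of motion (constant flow): PIP = Vt/C + R·V̇ + PEEP.
PIP = 435/62.1 + 9.4×0.5333 + 8 = 7.005 + 5.013 + 8 = 20.018 cmH2O.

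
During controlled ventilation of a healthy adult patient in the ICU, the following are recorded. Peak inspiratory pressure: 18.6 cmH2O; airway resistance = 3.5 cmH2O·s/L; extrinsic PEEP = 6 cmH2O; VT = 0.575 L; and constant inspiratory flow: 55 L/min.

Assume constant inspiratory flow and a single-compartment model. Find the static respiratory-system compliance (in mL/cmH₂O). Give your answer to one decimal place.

Flow: 55 L/min ÷ 60 = 0.9167 L/s.
Equation of motion (constant flow): PIP = Vt/C + R·V̇ + PEEP.
Vt/C = PIP − R·V̇ − PEEP = 18.6 − 3.5×0.9167 − 6 = 18.6 − 3.208 − 6 = 9.392 cmH2O.
C = Vt / 9.392 = 575 / 9.392 = 61.222 mL/cmH2O.

61.2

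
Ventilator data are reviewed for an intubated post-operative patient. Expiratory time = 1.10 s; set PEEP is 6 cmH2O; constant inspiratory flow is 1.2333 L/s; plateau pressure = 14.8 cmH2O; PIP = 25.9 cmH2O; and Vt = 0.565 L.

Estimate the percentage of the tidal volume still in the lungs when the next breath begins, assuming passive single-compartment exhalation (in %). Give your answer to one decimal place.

14.9

R = (PIP − Pplat)/V̇ = (25.9 − 14.8) / 1.2333 = 11.1/1.2333 = 9.0 cmH2O·s/L.
C = Vt/(Pplat − PEEP) = 565.0 / (14.8 − 6) = 565.0/8.8 = 64.205 mL/cmH2O.
τ = R × C = 9.0 × 0.06421 L/cmH2O = 0.5779 s.
Fraction remaining at end-expiration = e^(−Te/τ) = e^(−1.10/0.5779) = 0.1491 → 14.91%.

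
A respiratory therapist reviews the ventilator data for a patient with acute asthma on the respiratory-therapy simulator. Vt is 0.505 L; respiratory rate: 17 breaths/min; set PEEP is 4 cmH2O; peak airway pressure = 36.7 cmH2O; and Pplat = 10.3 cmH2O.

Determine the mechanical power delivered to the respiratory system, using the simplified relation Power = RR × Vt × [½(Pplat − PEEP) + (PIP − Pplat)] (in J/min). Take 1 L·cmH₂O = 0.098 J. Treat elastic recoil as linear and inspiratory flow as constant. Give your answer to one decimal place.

Per-breath work = Vt × [½(Pplat−PEEP) + (PIP−Pplat)] = 0.505 × [0.5×6.3 + 26.4] = 0.505 × 29.55 = 14.923 L·cmH2O.
Power = 17 × 14.923 = 253.69 L·cmH2O/min.
× 0.098 J/(L·cmH2O) → 24.862 J/min.

24.9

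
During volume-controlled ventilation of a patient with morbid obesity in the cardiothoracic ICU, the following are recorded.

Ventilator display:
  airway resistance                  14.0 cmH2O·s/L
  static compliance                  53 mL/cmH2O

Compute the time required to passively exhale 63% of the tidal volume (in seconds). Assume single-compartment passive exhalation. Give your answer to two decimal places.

0.74

τ = R × C = 14.0 × 53 mL/cmH2O = 14.0 × 0.053 L/cmH2O = 0.742 s.
Exhaled fraction f = 1 − e^(−t/τ) → t = −τ·ln(1 − f) = −0.742·ln(0.37) = 0.7377 s.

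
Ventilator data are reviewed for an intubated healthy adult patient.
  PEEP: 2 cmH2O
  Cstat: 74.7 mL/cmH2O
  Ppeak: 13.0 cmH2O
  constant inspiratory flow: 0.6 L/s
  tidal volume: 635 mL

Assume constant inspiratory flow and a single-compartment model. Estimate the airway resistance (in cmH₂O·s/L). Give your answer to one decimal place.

Equation of motion (constant flow): PIP = Vt/C + R·V̇ + PEEP.
R·V̇ = PIP − Vt/C − PEEP = 13.0 − 635/74.7 − 2 = 13.0 − 8.501 − 2 = 2.499 cmH2O.
R = 2.499 / 0.6 = 4.165 cmH2O·s/L.

4.2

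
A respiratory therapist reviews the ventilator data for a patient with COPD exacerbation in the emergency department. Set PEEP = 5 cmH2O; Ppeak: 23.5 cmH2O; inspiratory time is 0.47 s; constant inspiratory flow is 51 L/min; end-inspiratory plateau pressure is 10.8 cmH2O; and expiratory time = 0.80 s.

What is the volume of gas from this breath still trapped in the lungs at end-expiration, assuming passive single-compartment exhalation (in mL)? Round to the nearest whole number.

184

Flow: 51 L/min ÷ 60 = 0.85 L/s.
Vt = flow × Ti = 0.85 L/s × 0.47 s × 1000 mL/L = 399.5 mL.
R = (PIP − Pplat)/V̇ = (23.5 − 10.8) / 0.85 = 12.7/0.85 = 14.941 cmH2O·s/L.
C = Vt/(Pplat − PEEP) = 399.5 / (10.8 − 5) = 399.5/5.8 = 68.879 mL/cmH2O.
τ = R × C = 14.941 × 0.06888 L/cmH2O = 1.029 s.
Fraction remaining = e^(−Te/τ) = e^(−0.80/1.029) = 0.4596.
Trapped volume = 399.5 × 0.4596 = 183.61 mL.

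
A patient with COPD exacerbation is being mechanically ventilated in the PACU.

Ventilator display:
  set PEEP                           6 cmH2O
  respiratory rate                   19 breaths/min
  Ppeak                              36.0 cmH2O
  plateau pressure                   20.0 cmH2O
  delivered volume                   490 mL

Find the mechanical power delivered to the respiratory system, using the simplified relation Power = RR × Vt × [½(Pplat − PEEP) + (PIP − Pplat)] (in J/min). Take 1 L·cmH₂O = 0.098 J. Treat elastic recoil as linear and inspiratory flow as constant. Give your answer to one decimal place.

Per-breath work = Vt × [½(Pplat−PEEP) + (PIP−Pplat)] = 0.490 × [0.5×14.0 + 16.0] = 0.490 × 23.0 = 11.27 L·cmH2O.
Power = 19 × 11.27 = 214.13 L·cmH2O/min.
× 0.098 J/(L·cmH2O) → 20.985 J/min.

21.0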